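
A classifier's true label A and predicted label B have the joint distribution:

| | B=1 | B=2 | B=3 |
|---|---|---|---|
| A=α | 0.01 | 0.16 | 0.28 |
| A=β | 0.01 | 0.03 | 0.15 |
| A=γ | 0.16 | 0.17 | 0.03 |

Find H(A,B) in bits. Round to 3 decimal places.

2.642 bits

H(A,B) = −Σ p(x,y)·log₂ p(x,y) over all 9 cells.
  cell (α,1): −0.01·log₂0.01 = 0.0664
  cell (α,2): −0.16·log₂0.16 = 0.4230
  cell (α,3): −0.28·log₂0.28 = 0.5142
  cell (β,1): −0.01·log₂0.01 = 0.0664
  cell (β,2): −0.03·log₂0.03 = 0.1518
  cell (β,3): −0.15·log₂0.15 = 0.4105
  cell (γ,1): −0.16·log₂0.16 = 0.4230
  cell (γ,2): −0.17·log₂0.17 = 0.4346
  cell (γ,3): −0.03·log₂0.03 = 0.1518
Sum = 2.642 bits.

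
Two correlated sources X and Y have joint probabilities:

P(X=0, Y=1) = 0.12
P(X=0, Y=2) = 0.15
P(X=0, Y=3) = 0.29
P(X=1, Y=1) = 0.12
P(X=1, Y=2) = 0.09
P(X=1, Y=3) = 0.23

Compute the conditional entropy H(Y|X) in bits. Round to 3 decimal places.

Chain rule: H(Y|X) = H(X,Y) − H(X).
Marginals: p(X) = (0.5600, 0.4400), p(Y) = (0.2400, 0.2400, 0.5200).
H(X,Y) = 2.4629 bits; H(X) = 0.9896 bits.
H(Y|X) = 2.4629 − 0.9896 = 1.473 bits.

1.473 bits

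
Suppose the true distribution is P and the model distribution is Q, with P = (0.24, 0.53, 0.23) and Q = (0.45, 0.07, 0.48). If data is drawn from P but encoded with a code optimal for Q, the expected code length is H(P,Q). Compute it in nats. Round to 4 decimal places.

1.7699 nats

H(P,Q) = −Σ p·ln q.
  −0.24·ln(0.45) = 0.19164
  −0.53·ln(0.07) = 1.40941
  −0.23·ln(0.48) = 0.16881
H(P,Q) = 1.7699 nats.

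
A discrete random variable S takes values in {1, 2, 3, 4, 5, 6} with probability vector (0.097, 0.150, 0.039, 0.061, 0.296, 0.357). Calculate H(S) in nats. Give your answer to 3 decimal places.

1.536 nats

H(S) = −Σ p·ln p.
  −(0.097)·ln(0.097) = 0.2263
  −(0.150)·ln(0.150) = 0.2846
  −(0.039)·ln(0.039) = 0.1265
  −(0.061)·ln(0.061) = 0.1706
  −(0.296)·ln(0.296) = 0.3603
  −(0.357)·ln(0.357) = 0.3677
Sum: 0.2263 + 0.2846 + 0.1265 + 0.1706 + 0.3603 + 0.3677 = 1.536 nats.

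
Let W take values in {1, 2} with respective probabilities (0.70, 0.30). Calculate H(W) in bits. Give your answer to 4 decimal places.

H(W) = −Σ p·log₂ p.
  −(0.70)·log₂(0.70) = 0.36020
  −(0.30)·log₂(0.30) = 0.52109
Sum: 0.36020 + 0.52109 = 0.8813 bits.

0.8813 bits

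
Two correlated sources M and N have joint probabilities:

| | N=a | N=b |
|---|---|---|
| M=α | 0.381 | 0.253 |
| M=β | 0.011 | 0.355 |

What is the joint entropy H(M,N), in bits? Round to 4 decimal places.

H(M,N) = −Σ p(x,y)·log₂ p(x,y) over all 4 cells.
  cell (α,a): −0.381·log₂0.381 = 0.53040
  cell (α,b): −0.253·log₂0.253 = 0.50165
  cell (β,a): −0.011·log₂0.011 = 0.07157
  cell (β,b): −0.355·log₂0.355 = 0.53041
Sum = 1.6340 bits.

1.6340 bits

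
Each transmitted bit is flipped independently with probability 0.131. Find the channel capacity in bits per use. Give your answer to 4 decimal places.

Binary symmetric channel: C = 1 − h₂(ε) where h₂ is the binary entropy function.
h₂(0.131) = −0.131·log₂0.131 − 0.869·log₂0.869 = 0.5602.
C = 1 − 0.5602 = 0.4398 bits per channel use.

0.4398 bits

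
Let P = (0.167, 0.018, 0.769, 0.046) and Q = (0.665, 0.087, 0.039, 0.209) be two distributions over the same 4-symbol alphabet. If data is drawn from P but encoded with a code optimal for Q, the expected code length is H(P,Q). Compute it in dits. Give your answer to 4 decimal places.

H(P,Q) = −Σ p·log₁₀ q.
  −0.167·log₁₀(0.665) = 0.02959
  −0.018·log₁₀(0.087) = 0.01909
  −0.769·log₁₀(0.039) = 1.08347
  −0.046·log₁₀(0.209) = 0.03127
H(P,Q) = 1.1634 dits.

1.1634 dits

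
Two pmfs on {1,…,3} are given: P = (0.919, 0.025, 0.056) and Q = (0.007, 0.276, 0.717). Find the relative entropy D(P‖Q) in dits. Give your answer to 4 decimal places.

D(P‖Q) = Σ p·log₁₀(p/q).
  0.919·log₁₀(0.919/0.007) = 1.94664
  0.025·log₁₀(0.025/0.276) = -0.02607
  0.056·log₁₀(0.056/0.717) = -0.06201
D(P‖Q) = 1.8586 dits.

1.8586 dits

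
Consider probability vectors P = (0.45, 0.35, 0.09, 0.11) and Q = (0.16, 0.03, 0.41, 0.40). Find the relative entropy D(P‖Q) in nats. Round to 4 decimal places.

1.0467 nats

D(P‖Q) = Σ p·ln(p/q).
  0.45·ln(0.45/0.16) = 0.46533
  0.35·ln(0.35/0.03) = 0.85986
  0.09·ln(0.09/0.41) = -0.13647
  0.11·ln(0.11/0.40) = -0.14201
D(P‖Q) = 1.0467 nats.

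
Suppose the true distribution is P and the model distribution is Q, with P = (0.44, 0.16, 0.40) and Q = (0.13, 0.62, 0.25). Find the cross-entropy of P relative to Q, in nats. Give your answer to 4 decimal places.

1.5287 nats

H(P,Q) = −Σ p·ln q.
  −0.44·ln(0.13) = 0.89770
  −0.16·ln(0.62) = 0.07649
  −0.40·ln(0.25) = 0.55452
H(P,Q) = 1.5287 nats.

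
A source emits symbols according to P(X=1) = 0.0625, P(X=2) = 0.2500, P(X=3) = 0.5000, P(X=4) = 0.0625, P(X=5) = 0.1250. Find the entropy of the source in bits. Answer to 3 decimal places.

H(X) = −Σ p·log₂ p.
  −(0.0625)·log₂(0.0625) = 0.2500
  −(0.2500)·log₂(0.2500) = 0.5000
  −(0.5000)·log₂(0.5000) = 0.5000
  −(0.0625)·log₂(0.0625) = 0.2500
  −(0.1250)·log₂(0.1250) = 0.3750
Sum: 0.2500 + 0.5000 + 0.5000 + 0.2500 + 0.3750 = 1.875 bits.

1.875 bits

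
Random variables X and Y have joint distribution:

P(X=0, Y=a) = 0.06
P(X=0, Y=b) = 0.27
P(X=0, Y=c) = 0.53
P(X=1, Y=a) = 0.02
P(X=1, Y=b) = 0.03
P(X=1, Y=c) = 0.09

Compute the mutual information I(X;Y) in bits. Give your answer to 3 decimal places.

Marginals: p(X) = (0.8600, 0.1400), p(Y) = (0.0800, 0.3000, 0.6200).
I(X;Y) = Σ p(x,y)·log₂[p(x,y)/(p(x)p(y))].
  (0,a): 0.06·log₂(0.8721) = -0.0118
  (0,b): 0.27·log₂(1.0465) = 0.0177
  (0,c): 0.53·log₂(0.9940) = -0.0046
  (1,a): 0.02·log₂(1.7857) = 0.0167
  (1,b): 0.03·log₂(0.7143) = -0.0146
  (1,c): 0.09·log₂(1.0369) = 0.0047
Sum = 0.008 bits.

0.008 bits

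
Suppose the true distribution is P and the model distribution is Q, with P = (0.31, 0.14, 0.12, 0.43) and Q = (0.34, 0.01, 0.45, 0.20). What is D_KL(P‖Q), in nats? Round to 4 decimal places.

0.5114 nats

D(P‖Q) = Σ p·ln(p/q).
  0.31·ln(0.31/0.34) = -0.02864
  0.14·ln(0.14/0.01) = 0.36947
  0.12·ln(0.12/0.45) = -0.15861
  0.43·ln(0.43/0.20) = 0.32915
D(P‖Q) = 0.5114 nats.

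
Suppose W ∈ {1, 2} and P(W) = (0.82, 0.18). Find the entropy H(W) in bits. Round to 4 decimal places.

0.6801 bits

H(W) = −Σ p·log₂ p.
  −(0.82)·log₂(0.82) = 0.23477
  −(0.18)·log₂(0.18) = 0.44531
Sum: 0.23477 + 0.44531 = 0.6801 bits.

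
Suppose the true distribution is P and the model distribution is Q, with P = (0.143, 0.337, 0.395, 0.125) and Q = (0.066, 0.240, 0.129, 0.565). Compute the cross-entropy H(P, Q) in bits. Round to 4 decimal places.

H(P,Q) = −Σ p·log₂ q.
  −0.143·log₂(0.066) = 0.56076
  −0.337·log₂(0.240) = 0.69385
  −0.395·log₂(0.129) = 1.16705
  −0.125·log₂(0.565) = 0.10296
H(P,Q) = 2.5246 bits.

2.5246 bits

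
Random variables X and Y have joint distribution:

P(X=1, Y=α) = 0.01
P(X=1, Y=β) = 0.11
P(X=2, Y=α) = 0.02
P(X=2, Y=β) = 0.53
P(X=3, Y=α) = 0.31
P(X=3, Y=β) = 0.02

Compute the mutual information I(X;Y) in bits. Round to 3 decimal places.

0.642 bits

Marginals: p(X) = (0.1200, 0.5500, 0.3300), p(Y) = (0.3400, 0.6600).
I(X;Y) = H(X) + H(Y) − H(X,Y).
H(X) = 1.3693, H(Y) = 0.9248, H(X,Y) = 1.6517.
I(X;Y) = 1.3693 + 0.9248 − 1.6517 = 0.642 bits.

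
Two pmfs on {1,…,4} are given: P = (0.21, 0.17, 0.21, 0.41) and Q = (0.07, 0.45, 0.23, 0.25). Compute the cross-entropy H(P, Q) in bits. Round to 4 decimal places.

H(P,Q) = −Σ p·log₂ q.
  −0.21·log₂(0.07) = 0.80567
  −0.17·log₂(0.45) = 0.19584
  −0.21·log₂(0.23) = 0.44526
  −0.41·log₂(0.25) = 0.82000
H(P,Q) = 2.2668 bits.

2.2668 bits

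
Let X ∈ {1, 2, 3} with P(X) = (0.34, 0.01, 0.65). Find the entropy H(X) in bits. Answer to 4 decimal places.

0.9996 bits

H(X) = −Σ p·log₂ p.
  −(0.34)·log₂(0.34) = 0.52917
  −(0.01)·log₂(0.01) = 0.06644
  −(0.65)·log₂(0.65) = 0.40397
Sum: 0.52917 + 0.06644 + 0.40397 = 0.9996 bits.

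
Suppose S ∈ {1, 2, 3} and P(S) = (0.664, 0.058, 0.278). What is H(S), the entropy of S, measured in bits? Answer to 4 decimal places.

H(S) = −Σ p·log₂ p.
  −(0.664)·log₂(0.664) = 0.39225
  −(0.058)·log₂(0.058) = 0.23825
  −(0.278)·log₂(0.278) = 0.51342
Sum: 0.39225 + 0.23825 + 0.51342 = 1.1439 bits.

1.1439 bits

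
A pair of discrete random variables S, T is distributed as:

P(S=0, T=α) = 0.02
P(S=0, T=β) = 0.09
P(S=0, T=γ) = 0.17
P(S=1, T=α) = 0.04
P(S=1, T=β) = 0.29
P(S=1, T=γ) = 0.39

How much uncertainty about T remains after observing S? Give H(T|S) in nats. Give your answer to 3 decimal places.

0.858 nats

Chain rule: H(T|S) = H(S,T) − H(S).
Marginals: p(S) = (0.2800, 0.7200), p(T) = (0.0600, 0.3800, 0.5600).
H(S,T) = 1.4512 nats; H(S) = 0.5930 nats.
H(T|S) = 1.4512 − 0.5930 = 0.858 nats.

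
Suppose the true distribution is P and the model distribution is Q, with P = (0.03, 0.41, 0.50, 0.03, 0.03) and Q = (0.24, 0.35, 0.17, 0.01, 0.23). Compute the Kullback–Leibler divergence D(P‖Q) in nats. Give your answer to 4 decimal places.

D(P‖Q) = Σ p·ln(p/q).
  0.03·ln(0.03/0.24) = -0.06238
  0.41·ln(0.41/0.35) = 0.06487
  0.50·ln(0.50/0.17) = 0.53940
  0.03·ln(0.03/0.01) = 0.03296
  0.03·ln(0.03/0.23) = -0.06111
D(P‖Q) = 0.5137 nats.

0.5137 nats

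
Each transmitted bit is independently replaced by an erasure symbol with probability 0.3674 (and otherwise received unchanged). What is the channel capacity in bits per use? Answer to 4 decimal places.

Binary erasure channel: capacity C = 1 − ε.
C = 1 − 0.3674 = 0.6326 bits per channel use.

0.6326 bits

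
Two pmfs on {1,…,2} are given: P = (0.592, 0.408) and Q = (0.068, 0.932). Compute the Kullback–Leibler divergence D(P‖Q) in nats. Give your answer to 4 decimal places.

D(P‖Q) = Σ p·ln(p/q).
  0.592·ln(0.592/0.068) = 1.28109
  0.408·ln(0.408/0.932) = -0.33703
D(P‖Q) = 0.9441 nats.

0.9441 nats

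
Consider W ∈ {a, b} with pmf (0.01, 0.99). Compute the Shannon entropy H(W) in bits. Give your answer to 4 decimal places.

0.0808 bits

H(W) = −Σ p·log₂ p.
  −(0.01)·log₂(0.01) = 0.06644
  −(0.99)·log₂(0.99) = 0.01435
Sum: 0.06644 + 0.01435 = 0.0808 bits.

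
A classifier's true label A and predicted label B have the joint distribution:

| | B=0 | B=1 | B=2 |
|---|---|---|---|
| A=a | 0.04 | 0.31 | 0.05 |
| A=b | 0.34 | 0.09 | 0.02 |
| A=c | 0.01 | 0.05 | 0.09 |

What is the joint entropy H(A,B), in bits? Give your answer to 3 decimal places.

2.476 bits

H(A,B) = −Σ p(x,y)·log₂ p(x,y) over all 9 cells.
  cell (a,0): −0.04·log₂0.04 = 0.1858
  cell (a,1): −0.31·log₂0.31 = 0.5238
  cell (a,2): −0.05·log₂0.05 = 0.2161
  cell (b,0): −0.34·log₂0.34 = 0.5292
  cell (b,1): −0.09·log₂0.09 = 0.3127
  cell (b,2): −0.02·log₂0.02 = 0.1129
  cell (c,0): −0.01·log₂0.01 = 0.0664
  cell (c,1): −0.05·log₂0.05 = 0.2161
  cell (c,2): −0.09·log₂0.09 = 0.3127
Sum = 2.476 bits.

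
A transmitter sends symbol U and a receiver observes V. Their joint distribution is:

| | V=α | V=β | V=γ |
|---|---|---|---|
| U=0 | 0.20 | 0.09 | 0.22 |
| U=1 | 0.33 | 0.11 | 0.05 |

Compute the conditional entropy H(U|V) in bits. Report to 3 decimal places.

0.892 bits

Marginals: p(U) = (0.5100, 0.4900), p(V) = (0.5300, 0.2000, 0.2700).
H(U|V) = Σ p(V) · H(U|V=·).
  V=α: p=0.5300, H(U|V=α) = 0.9562
  V=β: p=0.2000, H(U|V=β) = 0.9928
  V=γ: p=0.2700, H(U|V=γ) = 0.6913
Weighted sum = 0.892 bits.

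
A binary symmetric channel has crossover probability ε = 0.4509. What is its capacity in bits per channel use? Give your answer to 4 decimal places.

0.0070 bits

Binary symmetric channel: C = 1 − h₂(ε) where h₂ is the binary entropy function.
h₂(0.4509) = −0.4509·log₂0.4509 − 0.5491·log₂0.5491 = 0.9930.
C = 1 − 0.9930 = 0.0070 bits per channel use.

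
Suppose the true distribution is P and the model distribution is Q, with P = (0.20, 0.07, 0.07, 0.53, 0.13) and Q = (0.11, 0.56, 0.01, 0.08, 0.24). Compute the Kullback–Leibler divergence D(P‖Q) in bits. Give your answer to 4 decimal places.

D(P‖Q) = Σ p·log₂(p/q).
  0.20·log₂(0.20/0.11) = 0.17250
  0.07·log₂(0.07/0.56) = -0.21000
  0.07·log₂(0.07/0.01) = 0.19651
  0.53·log₂(0.53/0.08) = 1.44580
  0.13·log₂(0.13/0.24) = -0.11499
D(P‖Q) = 1.4898 bits.

1.4898 bits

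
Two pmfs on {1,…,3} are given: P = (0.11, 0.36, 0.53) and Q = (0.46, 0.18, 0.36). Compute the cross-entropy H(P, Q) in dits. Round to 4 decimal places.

0.5404 dits

H(P,Q) = −Σ p·log₁₀ q.
  −0.11·log₁₀(0.46) = 0.03710
  −0.36·log₁₀(0.18) = 0.26810
  −0.53·log₁₀(0.36) = 0.23516
H(P,Q) = 0.5404 dits.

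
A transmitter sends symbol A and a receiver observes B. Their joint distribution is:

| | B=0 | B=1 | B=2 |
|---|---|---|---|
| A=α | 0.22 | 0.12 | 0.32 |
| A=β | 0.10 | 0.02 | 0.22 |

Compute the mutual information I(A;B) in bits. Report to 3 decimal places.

0.029 bits

Marginals: p(A) = (0.6600, 0.3400), p(B) = (0.3200, 0.1400, 0.5400).
I(A;B) = H(A) + H(B) − H(A,B).
H(A) = 0.9248, H(B) = 1.4032, H(A,B) = 2.2993.
I(A;B) = 0.9248 + 1.4032 − 2.2993 = 0.029 bits.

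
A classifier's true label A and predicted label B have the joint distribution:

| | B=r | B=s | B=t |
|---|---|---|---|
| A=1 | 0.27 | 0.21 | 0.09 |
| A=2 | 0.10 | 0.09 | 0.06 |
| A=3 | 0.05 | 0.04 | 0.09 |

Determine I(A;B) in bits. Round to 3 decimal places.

Marginals: p(A) = (0.5700, 0.2500, 0.1800), p(B) = (0.4200, 0.3400, 0.2400).
I(A;B) = Σ p(x,y)·log₂[p(x,y)/(p(x)p(y))].
  (1,r): 0.27·log₂(1.1278) = 0.0469
  (1,s): 0.21·log₂(1.0836) = 0.0243
  (1,t): 0.09·log₂(0.6579) = -0.0544
  (2,r): 0.10·log₂(0.9524) = -0.0070
  (2,s): 0.09·log₂(1.0588) = 0.0074
  (2,t): 0.06·log₂(1.0000) = 0.0000
  (3,r): 0.05·log₂(0.6614) = -0.0298
  (3,s): 0.04·log₂(0.6536) = -0.0245
  (3,t): 0.09·log₂(2.0833) = 0.0953
Sum = 0.058 bits.

0.058 bits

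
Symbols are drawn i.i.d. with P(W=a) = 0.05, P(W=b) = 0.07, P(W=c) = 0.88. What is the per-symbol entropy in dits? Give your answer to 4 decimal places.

H(W) = −Σ p·log₁₀ p.
  −(0.05)·log₁₀(0.05) = 0.06505
  −(0.07)·log₁₀(0.07) = 0.08084
  −(0.88)·log₁₀(0.88) = 0.04886
Sum: 0.06505 + 0.08084 + 0.04886 = 0.1947 dits.

0.1947 dits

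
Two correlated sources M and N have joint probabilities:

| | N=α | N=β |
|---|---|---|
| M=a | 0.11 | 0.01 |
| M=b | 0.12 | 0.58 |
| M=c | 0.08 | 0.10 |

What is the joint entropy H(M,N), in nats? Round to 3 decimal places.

1.292 nats

H(M,N) = −Σ p(x,y)·ln p(x,y) over all 6 cells.
  cell (a,α): −0.11·ln0.11 = 0.2428
  cell (a,β): −0.01·ln0.01 = 0.0461
  cell (b,α): −0.12·ln0.12 = 0.2544
  cell (b,β): −0.58·ln0.58 = 0.3159
  cell (c,α): −0.08·ln0.08 = 0.2021
  cell (c,β): −0.10·ln0.10 = 0.2303
Sum = 1.292 nats.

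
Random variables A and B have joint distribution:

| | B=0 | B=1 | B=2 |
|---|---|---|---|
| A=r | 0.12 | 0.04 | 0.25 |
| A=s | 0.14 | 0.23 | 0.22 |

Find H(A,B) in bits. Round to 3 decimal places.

H(A,B) = −Σ p(x,y)·log₂ p(x,y) over all 6 cells.
  cell (r,0): −0.12·log₂0.12 = 0.3671
  cell (r,1): −0.04·log₂0.04 = 0.1858
  cell (r,2): −0.25·log₂0.25 = 0.5000
  cell (s,0): −0.14·log₂0.14 = 0.3971
  cell (s,1): −0.23·log₂0.23 = 0.4877
  cell (s,2): −0.22·log₂0.22 = 0.4806
Sum = 2.418 bits.

2.418 bits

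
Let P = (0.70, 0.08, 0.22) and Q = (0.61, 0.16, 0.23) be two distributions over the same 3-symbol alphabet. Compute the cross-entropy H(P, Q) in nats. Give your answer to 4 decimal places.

0.8159 nats

H(P,Q) = −Σ p·ln q.
  −0.70·ln(0.61) = 0.34601
  −0.08·ln(0.16) = 0.14661
  −0.22·ln(0.23) = 0.32333
H(P,Q) = 0.8159 nats.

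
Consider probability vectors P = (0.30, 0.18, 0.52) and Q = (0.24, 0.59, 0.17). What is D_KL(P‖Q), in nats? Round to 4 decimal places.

D(P‖Q) = Σ p·ln(p/q).
  0.30·ln(0.30/0.24) = 0.06694
  0.18·ln(0.18/0.59) = -0.21369
  0.52·ln(0.52/0.17) = 0.58138
D(P‖Q) = 0.4346 nats.

0.4346 nats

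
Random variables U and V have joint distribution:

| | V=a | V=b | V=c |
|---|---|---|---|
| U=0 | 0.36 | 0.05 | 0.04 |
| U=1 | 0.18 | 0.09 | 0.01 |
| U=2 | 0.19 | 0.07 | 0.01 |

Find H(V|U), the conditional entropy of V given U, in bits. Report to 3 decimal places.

Chain rule: H(V|U) = H(U,V) − H(U).
Marginals: p(U) = (0.4500, 0.2800, 0.2700), p(V) = (0.7300, 0.2100, 0.0600).
H(U,V) = 2.5471 bits; H(U) = 1.5426 bits.
H(V|U) = 2.5471 − 1.5426 = 1.004 bits.

1.004 bits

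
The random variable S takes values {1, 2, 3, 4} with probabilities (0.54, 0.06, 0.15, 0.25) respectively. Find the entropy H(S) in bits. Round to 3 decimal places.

H(S) = −Σ p·log₂ p.
  −(0.54)·log₂(0.54) = 0.4800
  −(0.06)·log₂(0.06) = 0.2435
  −(0.15)·log₂(0.15) = 0.4105
  −(0.25)·log₂(0.25) = 0.5000
Sum: 0.4800 + 0.2435 + 0.4105 + 0.5000 = 1.634 bits.

1.634 bits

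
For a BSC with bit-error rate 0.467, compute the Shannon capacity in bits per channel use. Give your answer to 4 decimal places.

Binary symmetric channel: C = 1 − h₂(ε) where h₂ is the binary entropy function.
h₂(0.467) = −0.467·log₂0.467 − 0.533·log₂0.533 = 0.9969.
C = 1 − 0.9969 = 0.0031 bits per channel use.

0.0031 bits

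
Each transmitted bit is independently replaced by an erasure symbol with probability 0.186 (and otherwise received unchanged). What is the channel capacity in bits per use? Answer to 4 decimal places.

Binary erasure channel: capacity C = 1 − ε.
C = 1 − 0.186 = 0.8140 bits per channel use.

0.8140 bits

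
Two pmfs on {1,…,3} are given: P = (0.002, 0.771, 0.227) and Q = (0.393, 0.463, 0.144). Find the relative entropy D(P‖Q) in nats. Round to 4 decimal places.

0.4859 nats

D(P‖Q) = Σ p·ln(p/q).
  0.002·ln(0.002/0.393) = -0.01056
  0.771·ln(0.771/0.463) = 0.39318
  0.227·ln(0.227/0.144) = 0.10332
D(P‖Q) = 0.4859 nats.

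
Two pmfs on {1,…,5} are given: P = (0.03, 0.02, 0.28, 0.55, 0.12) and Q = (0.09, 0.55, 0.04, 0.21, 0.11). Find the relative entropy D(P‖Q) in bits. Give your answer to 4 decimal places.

D(P‖Q) = Σ p·log₂(p/q).
  0.03·log₂(0.03/0.09) = -0.04755
  0.02·log₂(0.02/0.55) = -0.09563
  0.28·log₂(0.28/0.04) = 0.78606
  0.55·log₂(0.55/0.21) = 0.76397
  0.12·log₂(0.12/0.11) = 0.01506
D(P‖Q) = 1.4219 bits.

1.4219 bits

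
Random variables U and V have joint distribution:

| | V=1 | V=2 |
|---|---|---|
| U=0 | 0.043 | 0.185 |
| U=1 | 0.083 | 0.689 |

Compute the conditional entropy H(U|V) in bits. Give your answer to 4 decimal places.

Marginals: p(U) = (0.2280, 0.7720), p(V) = (0.1260, 0.8740).
H(U|V) = Σ p(V) · H(U|V=·).
  V=1: p=0.1260, H(U|V=1) = 0.9260
  V=2: p=0.8740, H(U|V=2) = 0.7447
Weighted sum = 0.7675 bits.

0.7675 bits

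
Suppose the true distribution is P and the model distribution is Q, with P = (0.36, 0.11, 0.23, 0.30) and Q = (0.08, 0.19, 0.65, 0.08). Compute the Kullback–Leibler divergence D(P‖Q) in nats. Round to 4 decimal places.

0.6389 nats

D(P‖Q) = Σ p·ln(p/q).
  0.36·ln(0.36/0.08) = 0.54147
  0.11·ln(0.11/0.19) = -0.06012
  0.23·ln(0.23/0.65) = -0.23895
  0.30·ln(0.30/0.08) = 0.39653
D(P‖Q) = 0.6389 nats.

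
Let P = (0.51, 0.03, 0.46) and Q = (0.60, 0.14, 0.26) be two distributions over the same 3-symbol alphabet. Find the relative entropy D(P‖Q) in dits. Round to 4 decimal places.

D(P‖Q) = Σ p·log₁₀(p/q).
  0.51·log₁₀(0.51/0.60) = -0.03600
  0.03·log₁₀(0.03/0.14) = -0.02007
  0.46·log₁₀(0.46/0.26) = 0.11398
D(P‖Q) = 0.0579 dits.

0.0579 dits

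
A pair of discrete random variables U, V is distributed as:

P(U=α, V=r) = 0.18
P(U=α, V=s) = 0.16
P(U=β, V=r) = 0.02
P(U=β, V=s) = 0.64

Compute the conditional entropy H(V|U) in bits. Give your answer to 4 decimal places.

Chain rule: H(V|U) = H(U,V) − H(U).
Marginals: p(U) = (0.3400, 0.6600), p(V) = (0.2000, 0.8000).
H(U,V) = 1.3933 bits; H(U) = 0.9248 bits.
H(V|U) = 1.3933 − 0.9248 = 0.4685 bits.

0.4685 bits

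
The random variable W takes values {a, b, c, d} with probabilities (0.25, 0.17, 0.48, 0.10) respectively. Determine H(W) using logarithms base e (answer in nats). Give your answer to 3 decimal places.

1.230 nats

H(W) = −Σ p·ln p.
  −(0.25)·ln(0.25) = 0.3466
  −(0.17)·ln(0.17) = 0.3012
  −(0.48)·ln(0.48) = 0.3523
  −(0.10)·ln(0.10) = 0.2303
Sum: 0.3466 + 0.3012 + 0.3523 + 0.2303 = 1.230 nats.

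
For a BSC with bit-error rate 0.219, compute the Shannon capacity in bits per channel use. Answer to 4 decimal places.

Binary symmetric channel: C = 1 − h₂(ε) where h₂ is the binary entropy function.
h₂(0.219) = −0.219·log₂0.219 − 0.781·log₂0.781 = 0.7583.
C = 1 − 0.7583 = 0.2417 bits per channel use.

0.2417 bits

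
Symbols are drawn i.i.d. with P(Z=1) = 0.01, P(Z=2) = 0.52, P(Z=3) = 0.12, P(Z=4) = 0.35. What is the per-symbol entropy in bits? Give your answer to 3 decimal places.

1.454 bits

H(Z) = −Σ p·log₂ p.
  −(0.01)·log₂(0.01) = 0.0664
  −(0.52)·log₂(0.52) = 0.4906
  −(0.12)·log₂(0.12) = 0.3671
  −(0.35)·log₂(0.35) = 0.5301
Sum: 0.0664 + 0.4906 + 0.3671 + 0.5301 = 1.454 bits.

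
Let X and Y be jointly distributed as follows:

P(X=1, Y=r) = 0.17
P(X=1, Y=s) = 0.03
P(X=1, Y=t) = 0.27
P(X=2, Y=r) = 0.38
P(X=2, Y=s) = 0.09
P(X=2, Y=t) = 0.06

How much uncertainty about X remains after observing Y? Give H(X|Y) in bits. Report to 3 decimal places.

0.814 bits

Marginals: p(X) = (0.4700, 0.5300), p(Y) = (0.5500, 0.1200, 0.3300).
H(X|Y) = Σ p(Y) · H(X|Y=·).
  Y=r: p=0.5500, H(X|Y=r) = 0.8921
  Y=s: p=0.1200, H(X|Y=s) = 0.8113
  Y=t: p=0.3300, H(X|Y=t) = 0.6840
Weighted sum = 0.814 bits.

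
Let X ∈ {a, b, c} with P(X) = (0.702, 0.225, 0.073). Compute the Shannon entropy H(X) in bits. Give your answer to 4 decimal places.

H(X) = −Σ p·log₂ p.
  −(0.702)·log₂(0.702) = 0.35834
  −(0.225)·log₂(0.225) = 0.48420
  −(0.073)·log₂(0.073) = 0.27565
Sum: 0.35834 + 0.48420 + 0.27565 = 1.1182 bits.

1.1182 bits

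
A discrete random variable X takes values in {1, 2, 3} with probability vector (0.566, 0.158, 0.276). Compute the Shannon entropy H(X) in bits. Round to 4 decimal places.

H(X) = −Σ p·log₂ p.
  −(0.566)·log₂(0.566) = 0.46476
  −(0.158)·log₂(0.158) = 0.42060
  −(0.276)·log₂(0.276) = 0.51260
Sum: 0.46476 + 0.42060 + 0.51260 = 1.3980 bits.

1.3980 bits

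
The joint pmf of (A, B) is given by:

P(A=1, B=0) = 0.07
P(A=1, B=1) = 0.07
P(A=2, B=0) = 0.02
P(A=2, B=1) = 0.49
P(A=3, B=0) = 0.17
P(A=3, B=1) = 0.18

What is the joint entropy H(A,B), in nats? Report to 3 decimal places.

H(A,B) = −Σ p(x,y)·ln p(x,y) over all 6 cells.
  cell (1,0): −0.07·ln0.07 = 0.1861
  cell (1,1): −0.07·ln0.07 = 0.1861
  cell (2,0): −0.02·ln0.02 = 0.0782
  cell (2,1): −0.49·ln0.49 = 0.3495
  cell (3,0): −0.17·ln0.17 = 0.3012
  cell (3,1): −0.18·ln0.18 = 0.3087
Sum = 1.410 nats.

1.410 nats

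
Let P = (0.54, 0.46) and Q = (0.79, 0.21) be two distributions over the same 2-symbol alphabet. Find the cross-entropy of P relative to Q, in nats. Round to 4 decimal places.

0.8452 nats

H(P,Q) = −Σ p·ln q.
  −0.54·ln(0.79) = 0.12729
  −0.46·ln(0.21) = 0.71790
H(P,Q) = 0.8452 nats.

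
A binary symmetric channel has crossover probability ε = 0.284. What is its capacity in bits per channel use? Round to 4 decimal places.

Binary symmetric channel: C = 1 − h₂(ε) where h₂ is the binary entropy function.
h₂(0.284) = −0.284·log₂0.284 − 0.716·log₂0.716 = 0.8608.
C = 1 − 0.8608 = 0.1392 bits per channel use.

0.1392 bits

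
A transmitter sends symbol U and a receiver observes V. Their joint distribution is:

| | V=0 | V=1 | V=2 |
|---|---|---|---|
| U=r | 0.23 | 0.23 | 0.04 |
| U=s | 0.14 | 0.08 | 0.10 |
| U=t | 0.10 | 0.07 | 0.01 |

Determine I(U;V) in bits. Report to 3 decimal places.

Marginals: p(U) = (0.5000, 0.3200, 0.1800), p(V) = (0.4700, 0.3800, 0.1500).
I(U;V) = H(U) + H(V) − H(U,V).
H(U) = 1.4713, H(V) = 1.4530, H(U,V) = 2.8491.
I(U;V) = 1.4713 + 1.4530 − 2.8491 = 0.075 bits.

0.075 bits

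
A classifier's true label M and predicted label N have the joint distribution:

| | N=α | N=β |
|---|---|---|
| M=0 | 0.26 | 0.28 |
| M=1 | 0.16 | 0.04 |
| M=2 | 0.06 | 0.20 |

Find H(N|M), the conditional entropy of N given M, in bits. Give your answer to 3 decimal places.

0.886 bits

Marginals: p(M) = (0.5400, 0.2000, 0.2600), p(N) = (0.4800, 0.5200).
H(N|M) = Σ p(M) · H(N|M=·).
  M=0: p=0.5400, H(N|M=0) = 0.9990
  M=1: p=0.2000, H(N|M=1) = 0.7219
  M=2: p=0.2600, H(N|M=2) = 0.7793
Weighted sum = 0.886 bits.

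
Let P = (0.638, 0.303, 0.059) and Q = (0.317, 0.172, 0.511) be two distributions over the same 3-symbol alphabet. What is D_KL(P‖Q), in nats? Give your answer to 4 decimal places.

0.4904 nats

D(P‖Q) = Σ p·ln(p/q).
  0.638·ln(0.638/0.317) = 0.44624
  0.303·ln(0.303/0.172) = 0.17157
  0.059·ln(0.059/0.511) = -0.12737
D(P‖Q) = 0.4904 nats.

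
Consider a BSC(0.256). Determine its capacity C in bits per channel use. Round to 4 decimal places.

0.1793 bits

Binary symmetric channel: C = 1 − h₂(ε) where h₂ is the binary entropy function.
h₂(0.256) = −0.256·log₂0.256 − 0.744·log₂0.744 = 0.8207.
C = 1 − 0.8207 = 0.1793 bits per channel use.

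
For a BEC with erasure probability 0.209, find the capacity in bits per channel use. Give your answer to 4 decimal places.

0.7910 bits

Binary erasure channel: capacity C = 1 − ε.
C = 1 − 0.209 = 0.7910 bits per channel use.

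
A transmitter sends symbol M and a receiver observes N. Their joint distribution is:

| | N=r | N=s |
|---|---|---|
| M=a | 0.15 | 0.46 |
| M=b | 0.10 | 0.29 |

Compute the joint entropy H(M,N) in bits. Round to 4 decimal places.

1.7760 bits

H(M,N) = −Σ p(x,y)·log₂ p(x,y) over all 4 cells.
  cell (a,r): −0.15·log₂0.15 = 0.41054
  cell (a,s): −0.46·log₂0.46 = 0.51534
  cell (b,r): −0.10·log₂0.10 = 0.33219
  cell (b,s): −0.29·log₂0.29 = 0.51790
Sum = 1.7760 bits.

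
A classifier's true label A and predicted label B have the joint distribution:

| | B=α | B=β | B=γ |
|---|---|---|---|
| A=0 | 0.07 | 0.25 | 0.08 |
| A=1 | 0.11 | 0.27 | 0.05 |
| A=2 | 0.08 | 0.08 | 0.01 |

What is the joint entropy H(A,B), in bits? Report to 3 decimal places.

2.786 bits

H(A,B) = −Σ p(x,y)·log₂ p(x,y) over all 9 cells.
  cell (0,α): −0.07·log₂0.07 = 0.2686
  cell (0,β): −0.25·log₂0.25 = 0.5000
  cell (0,γ): −0.08·log₂0.08 = 0.2915
  cell (1,α): −0.11·log₂0.11 = 0.3503
  cell (1,β): −0.27·log₂0.27 = 0.5100
  cell (1,γ): −0.05·log₂0.05 = 0.2161
  cell (2,α): −0.08·log₂0.08 = 0.2915
  cell (2,β): −0.08·log₂0.08 = 0.2915
  cell (2,γ): −0.01·log₂0.01 = 0.0664
Sum = 2.786 bits.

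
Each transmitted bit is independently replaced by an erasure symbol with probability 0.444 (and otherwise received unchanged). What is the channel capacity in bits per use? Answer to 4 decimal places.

Binary erasure channel: capacity C = 1 − ε.
C = 1 − 0.444 = 0.5560 bits per channel use.

0.5560 bits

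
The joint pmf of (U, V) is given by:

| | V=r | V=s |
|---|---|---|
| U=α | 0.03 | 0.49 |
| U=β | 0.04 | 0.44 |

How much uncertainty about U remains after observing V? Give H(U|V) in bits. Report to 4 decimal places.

Chain rule: H(U|V) = H(U,V) − H(V).
Marginals: p(U) = (0.5200, 0.4800), p(V) = (0.0700, 0.9300).
H(U,V) = 1.3629 bits; H(V) = 0.3659 bits.
H(U|V) = 1.3629 − 0.3659 = 0.9970 bits.

0.9970 bits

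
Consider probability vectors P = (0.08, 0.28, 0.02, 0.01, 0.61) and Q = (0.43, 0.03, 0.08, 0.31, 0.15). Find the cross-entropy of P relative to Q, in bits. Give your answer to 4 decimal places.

3.2732 bits

H(P,Q) = −Σ p·log₂ q.
  −0.08·log₂(0.43) = 0.09741
  −0.28·log₂(0.03) = 1.41649
  −0.02·log₂(0.08) = 0.07288
  −0.01·log₂(0.31) = 0.01690
  −0.61·log₂(0.15) = 1.66955
H(P,Q) = 3.2732 bits.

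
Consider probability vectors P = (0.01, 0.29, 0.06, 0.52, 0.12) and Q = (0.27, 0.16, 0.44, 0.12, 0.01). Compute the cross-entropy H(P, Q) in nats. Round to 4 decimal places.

2.2490 nats

H(P,Q) = −Σ p·ln q.
  −0.01·ln(0.27) = 0.01309
  −0.29·ln(0.16) = 0.53145
  −0.06·ln(0.44) = 0.04926
  −0.52·ln(0.12) = 1.10254
  −0.12·ln(0.01) = 0.55262
H(P,Q) = 2.2490 nats.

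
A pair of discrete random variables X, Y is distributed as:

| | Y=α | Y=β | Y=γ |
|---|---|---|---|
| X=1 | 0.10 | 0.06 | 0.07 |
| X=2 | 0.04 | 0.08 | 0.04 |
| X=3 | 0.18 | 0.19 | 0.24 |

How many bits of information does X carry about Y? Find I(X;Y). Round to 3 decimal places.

0.028 bits

Marginals: p(X) = (0.2300, 0.1600, 0.6100), p(Y) = (0.3200, 0.3300, 0.3500).
I(X;Y) = Σ p(x,y)·log₂[p(x,y)/(p(x)p(y))].
  (1,α): 0.10·log₂(1.3587) = 0.0442
  (1,β): 0.06·log₂(0.7905) = -0.0203
  (1,γ): 0.07·log₂(0.8696) = -0.0141
  (2,α): 0.04·log₂(0.7812) = -0.0142
  (2,β): 0.08·log₂(1.5152) = 0.0480
  (2,γ): 0.04·log₂(0.7143) = -0.0194
  (3,α): 0.18·log₂(0.9221) = -0.0211
  (3,β): 0.19·log₂(0.9439) = -0.0158
  (3,γ): 0.24·log₂(1.1241) = 0.0405
Sum = 0.028 bits.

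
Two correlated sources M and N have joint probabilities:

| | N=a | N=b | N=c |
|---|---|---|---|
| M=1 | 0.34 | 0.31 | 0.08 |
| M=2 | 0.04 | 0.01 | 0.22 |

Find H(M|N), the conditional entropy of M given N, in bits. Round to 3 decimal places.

Marginals: p(M) = (0.7300, 0.2700), p(N) = (0.3800, 0.3200, 0.3000).
H(M|N) = Σ p(N) · H(M|N=·).
  N=a: p=0.3800, H(M|N=a) = 0.4855
  N=b: p=0.3200, H(M|N=b) = 0.2006
  N=c: p=0.3000, H(M|N=c) = 0.8366
Weighted sum = 0.500 bits.

0.500 bits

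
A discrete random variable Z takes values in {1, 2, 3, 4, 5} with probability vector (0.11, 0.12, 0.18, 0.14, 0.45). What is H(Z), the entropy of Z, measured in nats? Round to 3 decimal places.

1.440 nats

H(Z) = −Σ p·ln p.
  −(0.11)·ln(0.11) = 0.2428
  −(0.12)·ln(0.12) = 0.2544
  −(0.18)·ln(0.18) = 0.3087
  −(0.14)·ln(0.14) = 0.2753
  −(0.45)·ln(0.45) = 0.3593
Sum: 0.2428 + 0.2544 + 0.3087 + 0.2753 + 0.3593 = 1.440 nats.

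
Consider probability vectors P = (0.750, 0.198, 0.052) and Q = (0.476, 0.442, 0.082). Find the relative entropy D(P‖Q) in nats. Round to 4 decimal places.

0.1583 nats

D(P‖Q) = Σ p·ln(p/q).
  0.750·ln(0.750/0.476) = 0.34099
  0.198·ln(0.198/0.442) = -0.15900
  0.052·ln(0.052/0.082) = -0.02368
D(P‖Q) = 0.1583 nats.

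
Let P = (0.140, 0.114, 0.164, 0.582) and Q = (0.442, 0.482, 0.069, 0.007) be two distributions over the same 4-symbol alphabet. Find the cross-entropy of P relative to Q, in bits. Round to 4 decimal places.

H(P,Q) = −Σ p·log₂ q.
  −0.140·log₂(0.442) = 0.16490
  −0.114·log₂(0.482) = 0.12003
  −0.164·log₂(0.069) = 0.63259
  −0.582·log₂(0.007) = 4.16621
H(P,Q) = 5.0837 bits.

5.0837 bits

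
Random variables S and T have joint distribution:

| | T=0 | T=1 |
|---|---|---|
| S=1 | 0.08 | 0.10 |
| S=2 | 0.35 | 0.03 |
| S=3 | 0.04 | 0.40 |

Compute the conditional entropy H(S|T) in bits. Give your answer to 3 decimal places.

Marginals: p(S) = (0.1800, 0.3800, 0.4400), p(T) = (0.4700, 0.5300).
H(S|T) = Σ p(T) · H(S|T=·).
  T=0: p=0.4700, H(S|T=0) = 1.0541
  T=1: p=0.5300, H(S|T=1) = 0.9949
Weighted sum = 1.023 bits.

1.023 bits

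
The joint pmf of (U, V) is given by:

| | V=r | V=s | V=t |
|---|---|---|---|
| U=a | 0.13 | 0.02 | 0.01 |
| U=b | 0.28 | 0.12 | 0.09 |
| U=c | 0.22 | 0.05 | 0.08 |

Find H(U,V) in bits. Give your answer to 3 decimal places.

2.744 bits

H(U,V) = −Σ p(x,y)·log₂ p(x,y) over all 9 cells.
  cell (a,r): −0.13·log₂0.13 = 0.3826
  cell (a,s): −0.02·log₂0.02 = 0.1129
  cell (a,t): −0.01·log₂0.01 = 0.0664
  cell (b,r): −0.28·log₂0.28 = 0.5142
  cell (b,s): −0.12·log₂0.12 = 0.3671
  cell (b,t): −0.09·log₂0.09 = 0.3127
  cell (c,r): −0.22·log₂0.22 = 0.4806
  cell (c,s): −0.05·log₂0.05 = 0.2161
  cell (c,t): −0.08·log₂0.08 = 0.2915
Sum = 2.744 bits.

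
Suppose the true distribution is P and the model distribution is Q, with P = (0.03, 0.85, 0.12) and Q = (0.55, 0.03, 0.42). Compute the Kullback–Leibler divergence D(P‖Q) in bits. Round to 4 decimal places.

D(P‖Q) = Σ p·log₂(p/q).
  0.03·log₂(0.03/0.55) = -0.12589
  0.85·log₂(0.85/0.03) = 4.10076
  0.12·log₂(0.12/0.42) = -0.21688
D(P‖Q) = 3.7580 bits.

3.7580 bits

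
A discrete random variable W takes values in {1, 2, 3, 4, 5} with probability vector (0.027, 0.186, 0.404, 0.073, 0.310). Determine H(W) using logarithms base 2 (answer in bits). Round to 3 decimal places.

H(W) = −Σ p·log₂ p.
  −(0.027)·log₂(0.027) = 0.1407
  −(0.186)·log₂(0.186) = 0.4514
  −(0.404)·log₂(0.404) = 0.5283
  −(0.073)·log₂(0.073) = 0.2756
  −(0.310)·log₂(0.310) = 0.5238
Sum: 0.1407 + 0.4514 + 0.5283 + 0.2756 + 0.5238 = 1.920 bits.

1.920 bits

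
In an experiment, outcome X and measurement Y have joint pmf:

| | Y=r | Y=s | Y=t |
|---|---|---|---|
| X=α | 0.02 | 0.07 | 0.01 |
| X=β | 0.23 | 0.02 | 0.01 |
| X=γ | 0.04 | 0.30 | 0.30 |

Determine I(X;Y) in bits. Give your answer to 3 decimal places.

Marginals: p(X) = (0.1000, 0.2600, 0.6400), p(Y) = (0.2900, 0.3900, 0.3200).
I(X;Y) = Σ p(x,y)·log₂[p(x,y)/(p(x)p(y))].
  (α,r): 0.02·log₂(0.6897) = -0.0107
  (α,s): 0.07·log₂(1.7949) = 0.0591
  (α,t): 0.01·log₂(0.3125) = -0.0168
  (β,r): 0.23·log₂(3.0504) = 0.3701
  (β,s): 0.02·log₂(0.1972) = -0.0468
  (β,t): 0.01·log₂(0.1202) = -0.0306
  (γ,r): 0.04·log₂(0.2155) = -0.0886
  (γ,s): 0.30·log₂(1.2019) = 0.0796
  (γ,t): 0.30·log₂(1.4648) = 0.1652
Sum = 0.480 bits.

0.480 bits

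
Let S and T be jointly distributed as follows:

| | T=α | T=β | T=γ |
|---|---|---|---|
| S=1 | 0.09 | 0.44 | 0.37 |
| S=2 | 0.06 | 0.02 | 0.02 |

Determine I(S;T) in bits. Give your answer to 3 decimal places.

0.091 bits

Marginals: p(S) = (0.9000, 0.1000), p(T) = (0.1500, 0.4600, 0.3900).
I(S;T) = Σ p(x,y)·log₂[p(x,y)/(p(x)p(y))].
  (1,α): 0.09·log₂(0.6667) = -0.0526
  (1,β): 0.44·log₂(1.0628) = 0.0387
  (1,γ): 0.37·log₂(1.0541) = 0.0281
  (2,α): 0.06·log₂(4.0000) = 0.1200
  (2,β): 0.02·log₂(0.4348) = -0.0240
  (2,γ): 0.02·log₂(0.5128) = -0.0193
Sum = 0.091 bits.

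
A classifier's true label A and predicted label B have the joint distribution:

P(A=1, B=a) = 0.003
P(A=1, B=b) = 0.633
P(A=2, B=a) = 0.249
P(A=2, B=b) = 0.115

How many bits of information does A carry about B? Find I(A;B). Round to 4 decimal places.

0.4594 bits

Marginals: p(A) = (0.6360, 0.3640), p(B) = (0.2520, 0.7480).
I(A;B) = H(A) + H(B) − H(A,B).
H(A) = 0.9460, H(B) = 0.8144, H(A,B) = 1.3010.
I(A;B) = 0.9460 + 0.8144 − 1.3010 = 0.4594 bits.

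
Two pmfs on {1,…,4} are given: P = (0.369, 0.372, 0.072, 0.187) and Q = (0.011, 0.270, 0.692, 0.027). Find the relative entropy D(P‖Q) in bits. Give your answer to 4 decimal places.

2.3291 bits

D(P‖Q) = Σ p·log₂(p/q).
  0.369·log₂(0.369/0.011) = 1.87011
  0.372·log₂(0.372/0.270) = 0.17199
  0.072·log₂(0.072/0.692) = -0.23506
  0.187·log₂(0.187/0.027) = 0.52211
D(P‖Q) = 2.3291 bits.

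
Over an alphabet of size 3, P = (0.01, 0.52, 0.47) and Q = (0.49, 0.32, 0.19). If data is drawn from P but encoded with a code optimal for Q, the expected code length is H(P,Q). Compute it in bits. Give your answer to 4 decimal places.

H(P,Q) = −Σ p·log₂ q.
  −0.01·log₂(0.49) = 0.01029
  −0.52·log₂(0.32) = 0.85481
  −0.47·log₂(0.19) = 1.12609
H(P,Q) = 1.9912 bits.

1.9912 bits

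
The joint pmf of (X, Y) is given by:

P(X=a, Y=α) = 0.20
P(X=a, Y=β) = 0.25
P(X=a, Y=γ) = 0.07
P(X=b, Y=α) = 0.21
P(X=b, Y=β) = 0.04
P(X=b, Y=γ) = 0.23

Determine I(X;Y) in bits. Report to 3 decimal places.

0.186 bits

Marginals: p(X) = (0.5200, 0.4800), p(Y) = (0.4100, 0.2900, 0.3000).
I(X;Y) = H(X) + H(Y) − H(X,Y).
H(X) = 0.9988, H(Y) = 1.5664, H(X,Y) = 2.3792.
I(X;Y) = 0.9988 + 1.5664 − 2.3792 = 0.186 bits.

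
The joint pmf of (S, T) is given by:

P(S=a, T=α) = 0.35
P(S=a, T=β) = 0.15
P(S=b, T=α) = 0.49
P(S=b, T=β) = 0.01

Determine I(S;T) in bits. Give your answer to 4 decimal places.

Marginals: p(S) = (0.5000, 0.5000), p(T) = (0.8400, 0.1600).
I(S;T) = Σ p(x,y)·log₂[p(x,y)/(p(x)p(y))].
  (a,α): 0.35·log₂(0.8333) = -0.09206
  (a,β): 0.15·log₂(1.8750) = 0.13603
  (b,α): 0.49·log₂(1.1667) = 0.10897
  (b,β): 0.01·log₂(0.1250) = -0.03000
Sum = 0.1229 bits.

0.1229 bits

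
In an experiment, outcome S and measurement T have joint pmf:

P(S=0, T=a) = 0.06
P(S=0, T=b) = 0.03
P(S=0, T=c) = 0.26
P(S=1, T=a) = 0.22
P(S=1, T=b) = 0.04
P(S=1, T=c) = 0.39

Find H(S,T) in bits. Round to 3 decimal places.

2.097 bits

H(S,T) = −Σ p(x,y)·log₂ p(x,y) over all 6 cells.
  cell (0,a): −0.06·log₂0.06 = 0.2435
  cell (0,b): −0.03·log₂0.03 = 0.1518
  cell (0,c): −0.26·log₂0.26 = 0.5053
  cell (1,a): −0.22·log₂0.22 = 0.4806
  cell (1,b): −0.04·log₂0.04 = 0.1858
  cell (1,c): −0.39·log₂0.39 = 0.5298
Sum = 2.097 bits.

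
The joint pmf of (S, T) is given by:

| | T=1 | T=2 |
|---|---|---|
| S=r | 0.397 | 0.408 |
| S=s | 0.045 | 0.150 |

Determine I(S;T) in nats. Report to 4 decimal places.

Marginals: p(S) = (0.8050, 0.1950), p(T) = (0.4420, 0.5580).
I(S;T) = Σ p(x,y)·ln[p(x,y)/(p(x)p(y))].
  (r,1): 0.397·ln(1.1158) = 0.04349
  (r,2): 0.408·ln(0.9083) = -0.03924
  (s,1): 0.045·ln(0.5221) = -0.02925
  (s,2): 0.150·ln(1.3785) = 0.04815
Sum = 0.0232 nats.

0.0232 nats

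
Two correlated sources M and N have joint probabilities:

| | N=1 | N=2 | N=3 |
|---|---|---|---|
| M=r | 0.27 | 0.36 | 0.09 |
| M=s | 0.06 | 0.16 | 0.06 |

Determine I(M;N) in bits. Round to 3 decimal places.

0.021 bits

Marginals: p(M) = (0.7200, 0.2800), p(N) = (0.3300, 0.5200, 0.1500).
I(M;N) = Σ p(x,y)·log₂[p(x,y)/(p(x)p(y))].
  (r,1): 0.27·log₂(1.1364) = 0.0498
  (r,2): 0.36·log₂(0.9615) = -0.0204
  (r,3): 0.09·log₂(0.8333) = -0.0237
  (s,1): 0.06·log₂(0.6494) = -0.0374
  (s,2): 0.16·log₂(1.0989) = 0.0218
  (s,3): 0.06·log₂(1.4286) = 0.0309
Sum = 0.021 bits.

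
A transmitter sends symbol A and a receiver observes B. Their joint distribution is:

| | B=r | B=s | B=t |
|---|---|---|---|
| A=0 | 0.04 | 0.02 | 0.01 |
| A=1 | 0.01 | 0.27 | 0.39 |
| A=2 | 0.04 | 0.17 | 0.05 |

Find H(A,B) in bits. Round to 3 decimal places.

2.308 bits

H(A,B) = −Σ p(x,y)·log₂ p(x,y) over all 9 cells.
  cell (0,r): −0.04·log₂0.04 = 0.1858
  cell (0,s): −0.02·log₂0.02 = 0.1129
  cell (0,t): −0.01·log₂0.01 = 0.0664
  cell (1,r): −0.01·log₂0.01 = 0.0664
  cell (1,s): −0.27·log₂0.27 = 0.5100
  cell (1,t): −0.39·log₂0.39 = 0.5298
  cell (2,r): −0.04·log₂0.04 = 0.1858
  cell (2,s): −0.17·log₂0.17 = 0.4346
  cell (2,t): −0.05·log₂0.05 = 0.2161
Sum = 2.308 bits.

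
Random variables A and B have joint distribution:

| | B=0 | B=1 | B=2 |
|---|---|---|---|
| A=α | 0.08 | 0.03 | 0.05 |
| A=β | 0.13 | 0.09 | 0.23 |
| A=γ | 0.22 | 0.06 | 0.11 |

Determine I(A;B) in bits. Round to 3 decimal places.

Marginals: p(A) = (0.1600, 0.4500, 0.3900), p(B) = (0.4300, 0.1800, 0.3900).
I(A;B) = H(A) + H(B) − H(A,B).
H(A) = 1.4712, H(B) = 1.4987, H(A,B) = 2.9167.
I(A;B) = 1.4712 + 1.4987 − 2.9167 = 0.053 bits.

0.053 bits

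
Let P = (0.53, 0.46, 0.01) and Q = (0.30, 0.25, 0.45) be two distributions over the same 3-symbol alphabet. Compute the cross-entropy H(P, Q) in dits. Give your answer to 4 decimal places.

0.5575 dits

H(P,Q) = −Σ p·log₁₀ q.
  −0.53·log₁₀(0.30) = 0.27713
  −0.46·log₁₀(0.25) = 0.27695
  −0.01·log₁₀(0.45) = 0.00347
H(P,Q) = 0.5575 dits.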